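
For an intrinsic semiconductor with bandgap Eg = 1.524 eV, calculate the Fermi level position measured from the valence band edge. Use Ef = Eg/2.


Step 1: For an intrinsic semiconductor, the Fermi level sits at midgap.
Step 2: Ef = Eg / 2 = 1.524 / 2 = 0.762 eV

0.762


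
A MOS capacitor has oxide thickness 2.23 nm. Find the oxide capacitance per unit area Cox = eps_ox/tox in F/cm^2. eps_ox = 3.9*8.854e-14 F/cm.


Step 1: eps_ox = 3.9 * 8.854e-14 = 3.45306e-13 F/cm
Step 2: tox in cm = 2.23 nm * 1e-7 = 2.2300e-07 cm
Step 3: Cox = 3.45306e-13 / 2.2300e-07 = 1.55e-06 F/cm^2

1.55e-06


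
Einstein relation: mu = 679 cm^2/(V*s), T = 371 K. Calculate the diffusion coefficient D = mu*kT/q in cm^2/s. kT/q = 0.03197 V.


Step 1: D = mu * (kT/q)
Step 2: D = 679 * 0.03197
Step 3: D = 21.71 cm^2/s

21.71


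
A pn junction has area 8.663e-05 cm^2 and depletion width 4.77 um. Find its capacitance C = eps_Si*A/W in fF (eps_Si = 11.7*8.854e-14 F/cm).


Step 1: eps_Si = 11.7 * 8.854e-14 = 1.035918e-12 F/cm
Step 2: W in cm = 4.77 * 1e-4 = 4.77e-04 cm
Step 3: C = 1.035918e-12 * 8.663e-05 / 4.77e-04 = 1.881375e-13 F
Step 4: C = 188.14 fF

188.14


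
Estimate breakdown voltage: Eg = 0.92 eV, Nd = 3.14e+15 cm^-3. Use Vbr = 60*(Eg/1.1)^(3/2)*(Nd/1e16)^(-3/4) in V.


Step 1: Eg/1.1 = 0.92/1.1 = 0.836364
Step 2: (Eg/1.1)^1.5 = 0.836364^1.5 = 0.764879
Step 3: (Nd/1e16)^(-0.75) = (0.314)^(-0.75) = 2.383981
Step 4: Vbr = 60 * 0.764879 * 2.383981 = 109.4 V

109.4


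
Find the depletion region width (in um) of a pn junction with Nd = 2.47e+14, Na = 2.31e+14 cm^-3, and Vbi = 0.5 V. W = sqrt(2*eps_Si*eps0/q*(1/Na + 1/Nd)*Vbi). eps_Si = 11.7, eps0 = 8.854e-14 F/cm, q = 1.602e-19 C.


Step 1: 1/Na + 1/Nd = 1/2.31e+14 + 1/2.47e+14 = 8.37759e-15
Step 2: 2*eps*eps0/q = 2*11.7*8.854e-14/1.602e-19 = 1.293281e+07
Step 3: W^2 = 1.293281e+07 * 8.37759e-15 * 0.5 = 5.41729e-08
Step 4: W = sqrt(5.41729e-08) = 2.328e-04 cm = 2.328 um

2.328


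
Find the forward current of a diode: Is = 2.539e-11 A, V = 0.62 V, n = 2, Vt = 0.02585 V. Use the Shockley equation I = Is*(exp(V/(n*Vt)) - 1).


Step 1: V/(n*Vt) = 0.62/(2*0.02585) = 11.9923
Step 2: exp(11.9923) = 1.6151e+05
Step 3: I = 2.539e-11 * (1.6151e+05 - 1) = 4.10e-06 A

4.10e-06


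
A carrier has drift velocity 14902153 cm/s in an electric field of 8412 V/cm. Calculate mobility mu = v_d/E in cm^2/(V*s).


Step 1: mu = v_d / E
Step 2: mu = 14902153 / 8412
Step 3: mu = 1771.54 cm^2/(V*s)

1771.54


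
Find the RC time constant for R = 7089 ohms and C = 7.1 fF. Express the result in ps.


Step 1: tau = R * C
Step 2: tau = 7089 * 7.1 fF = 7089 * 7.1e-15 F
Step 3: tau = 5.03319e-11 s = 50.3319 ps

50.3319


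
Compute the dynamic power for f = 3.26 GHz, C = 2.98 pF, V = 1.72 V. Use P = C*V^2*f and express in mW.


Step 1: V^2 = 1.72^2 = 2.9584 V^2
Step 2: P = C*V^2*f = 2.98e-12 F * 2.9584 * 3.26e9 Hz
Step 3: P = 2.874026432e-02 W
Step 4: P = 28.74 mW

28.74


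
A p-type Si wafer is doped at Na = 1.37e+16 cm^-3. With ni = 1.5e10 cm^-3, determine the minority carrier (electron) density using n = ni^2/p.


Step 1: Majority hole concentration p ≈ Na = 1.37e+16 cm^-3
Step 2: n = ni^2 / Na = (1.5e10)^2 / 1.37e+16
Step 3: n = 1.64e+04 cm^-3

1.64e+04


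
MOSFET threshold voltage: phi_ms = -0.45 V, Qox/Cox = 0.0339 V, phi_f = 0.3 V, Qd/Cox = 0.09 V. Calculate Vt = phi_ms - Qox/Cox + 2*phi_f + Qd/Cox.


Step 1: Vt = phi_ms - Qox/Cox + 2*phi_f + Qd/Cox
Step 2: Vt = -0.45 - 0.0339 + 2*0.3 + 0.09
Step 3: Vt = -0.45 - 0.0339 + 0.6 + 0.09
Step 4: Vt = 0.2061 V

0.2061


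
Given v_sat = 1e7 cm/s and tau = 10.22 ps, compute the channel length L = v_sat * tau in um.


Step 1: tau in seconds = 10.22 ps * 1e-12 = 1.0220e-11 s
Step 2: L = v_sat * tau = 1e7 * 1.0220e-11 = 1.0220e-04 cm
Step 3: L in um = 1.0220e-04 * 1e4 = 1.022 um

1.022


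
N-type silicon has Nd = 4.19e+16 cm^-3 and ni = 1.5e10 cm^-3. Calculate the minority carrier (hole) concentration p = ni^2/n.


Step 1: Since Nd >> ni, n ≈ Nd = 4.19e+16 cm^-3
Step 2: p = ni^2 / n = (1.5e10)^2 / 4.19e+16
Step 3: p = 2.25e20 / 4.19e+16 = 5.37e+03 cm^-3

5.37e+03


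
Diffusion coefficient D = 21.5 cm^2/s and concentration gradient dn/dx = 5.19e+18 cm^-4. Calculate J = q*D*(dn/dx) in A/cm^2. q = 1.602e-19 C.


Step 1: J = q * D * (dn/dx)
Step 2: J = 1.602e-19 * 21.5 * 5.19e+18
Step 3: J = 1.79e+01 A/cm^2

1.79e+01


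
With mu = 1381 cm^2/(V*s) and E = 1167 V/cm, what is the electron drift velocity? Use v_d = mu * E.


Step 1: v_d = mu * E
Step 2: v_d = 1381 * 1167 = 1611627
Step 3: v_d = 1.61e+06 cm/s

1.61e+06


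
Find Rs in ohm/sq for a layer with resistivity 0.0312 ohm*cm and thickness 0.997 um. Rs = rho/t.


Step 1: Convert thickness to cm: t = 0.997 um = 9.9700e-05 cm
Step 2: Rs = rho / t = 0.0312 / 9.9700e-05
Step 3: Rs = 312.9 ohm/sq

312.9


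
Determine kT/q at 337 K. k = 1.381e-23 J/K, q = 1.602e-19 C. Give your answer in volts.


Step 1: kT = 1.381e-23 * 337 = 4.65397e-21 J
Step 2: Vt = kT/q = 4.65397e-21 / 1.602e-19
Step 3: Vt = 0.02905 V

0.02905


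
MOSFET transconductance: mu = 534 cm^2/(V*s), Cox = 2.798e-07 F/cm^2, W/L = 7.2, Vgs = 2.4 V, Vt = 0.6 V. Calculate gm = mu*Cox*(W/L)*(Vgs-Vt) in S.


Step 1: Vov = Vgs - Vt = 2.4 - 0.6 = 1.8 V
Step 2: gm = mu * Cox * (W/L) * Vov
Step 3: gm = 534 * 2.798e-07 * 7.2 * 1.8 = 1.94e-03 S

1.94e-03


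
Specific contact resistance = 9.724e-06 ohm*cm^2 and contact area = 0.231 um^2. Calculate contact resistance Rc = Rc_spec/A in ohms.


Step 1: Convert area to cm^2: 0.231 um^2 = 2.3100e-09 cm^2
Step 2: Rc = Rc_spec / A = 9.724e-06 / 2.3100e-09
Step 3: Rc = 4.21e+03 ohms

4.21e+03


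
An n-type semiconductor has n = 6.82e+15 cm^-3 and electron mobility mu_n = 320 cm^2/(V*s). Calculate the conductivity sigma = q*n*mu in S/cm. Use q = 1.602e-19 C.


Step 1: sigma = q * n * mu
Step 2: sigma = 1.602e-19 * 6.82e+15 * 320
Step 3: sigma = 3.496e-01 S/cm

3.496e-01


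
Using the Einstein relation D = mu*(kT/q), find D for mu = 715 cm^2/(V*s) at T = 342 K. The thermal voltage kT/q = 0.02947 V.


Step 1: D = mu * (kT/q)
Step 2: D = 715 * 0.02947
Step 3: D = 21.07 cm^2/s

21.07


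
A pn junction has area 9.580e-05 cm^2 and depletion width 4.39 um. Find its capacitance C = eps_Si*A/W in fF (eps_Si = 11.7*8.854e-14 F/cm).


Step 1: eps_Si = 11.7 * 8.854e-14 = 1.035918e-12 F/cm
Step 2: W in cm = 4.39 * 1e-4 = 4.39e-04 cm
Step 3: C = 1.035918e-12 * 9.580e-05 / 4.39e-04 = 2.260614e-13 F
Step 4: C = 226.06 fF

226.06


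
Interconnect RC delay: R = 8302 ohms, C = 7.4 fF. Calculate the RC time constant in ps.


Step 1: tau = R * C
Step 2: tau = 8302 * 7.4 fF = 8302 * 7.4e-15 F
Step 3: tau = 6.14348e-11 s = 61.4348 ps

61.4348


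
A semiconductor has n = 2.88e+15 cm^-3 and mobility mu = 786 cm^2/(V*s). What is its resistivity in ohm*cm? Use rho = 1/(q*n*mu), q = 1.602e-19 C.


Step 1: sigma = q * n * mu = 1.602e-19 * 2.88e+15 * 786 = 3.62642e-01 S/cm
Step 2: rho = 1 / sigma = 1 / 3.62642e-01 = 2.758 ohm*cm

2.758


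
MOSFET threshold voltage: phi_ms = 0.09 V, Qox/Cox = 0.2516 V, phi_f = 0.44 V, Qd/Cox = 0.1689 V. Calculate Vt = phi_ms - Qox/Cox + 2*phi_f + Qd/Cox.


Step 1: Vt = phi_ms - Qox/Cox + 2*phi_f + Qd/Cox
Step 2: Vt = 0.09 - 0.2516 + 2*0.44 + 0.1689
Step 3: Vt = 0.09 - 0.2516 + 0.88 + 0.1689
Step 4: Vt = 0.8873 V

0.8873


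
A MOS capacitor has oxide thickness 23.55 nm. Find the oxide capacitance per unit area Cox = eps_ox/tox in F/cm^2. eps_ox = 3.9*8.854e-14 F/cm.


Step 1: eps_ox = 3.9 * 8.854e-14 = 3.45306e-13 F/cm
Step 2: tox in cm = 23.55 nm * 1e-7 = 2.3550e-06 cm
Step 3: Cox = 3.45306e-13 / 2.3550e-06 = 1.47e-07 F/cm^2

1.47e-07


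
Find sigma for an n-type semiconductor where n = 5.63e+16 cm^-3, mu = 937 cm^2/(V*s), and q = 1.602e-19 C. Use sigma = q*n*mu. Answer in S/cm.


Step 1: sigma = q * n * mu
Step 2: sigma = 1.602e-19 * 5.63e+16 * 937
Step 3: sigma = 8.451e+00 S/cm

8.451e+00


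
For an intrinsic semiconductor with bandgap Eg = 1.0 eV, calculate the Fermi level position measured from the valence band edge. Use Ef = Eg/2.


Step 1: For an intrinsic semiconductor, the Fermi level sits at midgap.
Step 2: Ef = Eg / 2 = 1.0 / 2 = 0.5 eV

0.5


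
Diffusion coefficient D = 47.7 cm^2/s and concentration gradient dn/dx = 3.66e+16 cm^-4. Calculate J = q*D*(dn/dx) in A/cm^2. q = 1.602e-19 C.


Step 1: J = q * D * (dn/dx)
Step 2: J = 1.602e-19 * 47.7 * 3.66e+16
Step 3: J = 2.80e-01 A/cm^2

2.80e-01


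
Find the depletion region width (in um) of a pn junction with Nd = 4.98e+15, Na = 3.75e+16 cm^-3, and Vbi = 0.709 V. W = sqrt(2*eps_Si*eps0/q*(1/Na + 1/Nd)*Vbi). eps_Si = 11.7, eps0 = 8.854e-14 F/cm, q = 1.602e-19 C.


Step 1: 1/Na + 1/Nd = 1/3.75e+16 + 1/4.98e+15 = 2.27470e-16
Step 2: 2*eps*eps0/q = 2*11.7*8.854e-14/1.602e-19 = 1.293281e+07
Step 3: W^2 = 1.293281e+07 * 2.27470e-16 * 0.709 = 2.08575e-09
Step 4: W = sqrt(2.08575e-09) = 4.567e-05 cm = 0.4567 um

0.4567


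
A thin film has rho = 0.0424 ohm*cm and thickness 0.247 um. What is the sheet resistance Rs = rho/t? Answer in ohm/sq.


Step 1: Convert thickness to cm: t = 0.247 um = 2.4700e-05 cm
Step 2: Rs = rho / t = 0.0424 / 2.4700e-05
Step 3: Rs = 1716.6 ohm/sq

1716.6


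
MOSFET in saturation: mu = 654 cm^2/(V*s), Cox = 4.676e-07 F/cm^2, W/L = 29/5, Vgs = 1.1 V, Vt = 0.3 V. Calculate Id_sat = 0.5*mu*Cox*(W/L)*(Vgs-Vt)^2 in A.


Step 1: Overdrive voltage Vov = Vgs - Vt = 1.1 - 0.3 = 0.8 V
Step 2: W/L = 29/5 = 5.8
Step 3: Id = 0.5 * 654 * 4.676e-07 * 5.8 * 0.8^2
Step 4: Id = 5.68e-04 A

5.68e-04


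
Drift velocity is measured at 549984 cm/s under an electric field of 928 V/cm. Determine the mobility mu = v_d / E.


Step 1: mu = v_d / E
Step 2: mu = 549984 / 928
Step 3: mu = 592.66 cm^2/(V*s)

592.66


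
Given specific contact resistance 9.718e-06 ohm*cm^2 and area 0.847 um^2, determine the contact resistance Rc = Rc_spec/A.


Step 1: Convert area to cm^2: 0.847 um^2 = 8.4700e-09 cm^2
Step 2: Rc = Rc_spec / A = 9.718e-06 / 8.4700e-09
Step 3: Rc = 1.15e+03 ohms

1.15e+03


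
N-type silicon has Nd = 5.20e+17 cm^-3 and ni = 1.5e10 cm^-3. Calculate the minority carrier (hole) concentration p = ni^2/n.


Step 1: Since Nd >> ni, n ≈ Nd = 5.20e+17 cm^-3
Step 2: p = ni^2 / n = (1.5e10)^2 / 5.20e+17
Step 3: p = 2.25e20 / 5.20e+17 = 4.33e+02 cm^-3

4.33e+02


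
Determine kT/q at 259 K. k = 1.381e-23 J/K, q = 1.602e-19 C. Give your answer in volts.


Step 1: kT = 1.381e-23 * 259 = 3.57679e-21 J
Step 2: Vt = kT/q = 3.57679e-21 / 1.602e-19
Step 3: Vt = 0.02233 V

0.02233


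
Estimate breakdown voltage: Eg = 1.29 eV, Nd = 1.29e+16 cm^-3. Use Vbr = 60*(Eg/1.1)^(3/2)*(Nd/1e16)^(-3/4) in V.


Step 1: Eg/1.1 = 1.29/1.1 = 1.172727
Step 2: (Eg/1.1)^1.5 = 1.172727^1.5 = 1.269976
Step 3: (Nd/1e16)^(-0.75) = (1.29)^(-0.75) = 0.826148
Step 4: Vbr = 60 * 1.269976 * 0.826148 = 63.0 V

63.0


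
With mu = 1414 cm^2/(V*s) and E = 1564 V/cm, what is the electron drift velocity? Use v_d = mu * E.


Step 1: v_d = mu * E
Step 2: v_d = 1414 * 1564 = 2211496
Step 3: v_d = 2.21e+06 cm/s

2.21e+06


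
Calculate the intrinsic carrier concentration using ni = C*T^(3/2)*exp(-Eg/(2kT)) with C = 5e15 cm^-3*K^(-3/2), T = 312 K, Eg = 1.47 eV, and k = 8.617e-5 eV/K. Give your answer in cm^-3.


Step 1: Compute kT = 8.617e-5 * 312 = 0.02688504 eV
Step 2: Exponent = -Eg/(2kT) = -1.47/(2*0.02688504) = -27.33862
Step 3: T^(3/2) = 312^1.5 = 5511.02
Step 4: ni = 5e15 * 5511.02 * exp(-27.33862) = 3.69e+07 cm^-3

3.69e+07


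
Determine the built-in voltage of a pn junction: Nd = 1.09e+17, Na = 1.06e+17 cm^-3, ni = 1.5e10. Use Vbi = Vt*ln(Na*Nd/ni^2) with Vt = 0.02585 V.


Step 1: Compute Na*Nd/ni^2 = 1.06e+17 * 1.09e+17 / (1.5e10)^2 = 5.1351e+13
Step 2: ln(5.1351e+13) = 31.5697
Step 3: Vbi = 0.02585 * 31.5697 = 0.816 V

0.816


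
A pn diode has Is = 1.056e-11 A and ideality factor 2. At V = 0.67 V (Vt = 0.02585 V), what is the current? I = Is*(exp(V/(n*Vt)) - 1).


Step 1: V/(n*Vt) = 0.67/(2*0.02585) = 12.9594
Step 2: exp(12.9594) = 4.2481e+05
Step 3: I = 1.056e-11 * (4.2481e+05 - 1) = 4.49e-06 A

4.49e-06


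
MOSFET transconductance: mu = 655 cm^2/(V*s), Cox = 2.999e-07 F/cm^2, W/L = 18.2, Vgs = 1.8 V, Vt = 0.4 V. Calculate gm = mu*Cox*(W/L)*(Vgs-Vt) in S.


Step 1: Vov = Vgs - Vt = 1.8 - 0.4 = 1.4 V
Step 2: gm = mu * Cox * (W/L) * Vov
Step 3: gm = 655 * 2.999e-07 * 18.2 * 1.4 = 5.01e-03 S

5.01e-03


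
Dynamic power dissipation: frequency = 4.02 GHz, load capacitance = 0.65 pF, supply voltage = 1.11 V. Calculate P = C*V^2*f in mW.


Step 1: V^2 = 1.11^2 = 1.2321 V^2
Step 2: P = C*V^2*f = 0.65e-12 F * 1.2321 * 4.02e9 Hz
Step 3: P = 3.2194773e-03 W
Step 4: P = 3.219 mW

3.219


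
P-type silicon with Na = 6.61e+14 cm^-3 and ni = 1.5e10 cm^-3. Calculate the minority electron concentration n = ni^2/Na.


Step 1: Majority hole concentration p ≈ Na = 6.61e+14 cm^-3
Step 2: n = ni^2 / Na = (1.5e10)^2 / 6.61e+14
Step 3: n = 3.40e+05 cm^-3

3.40e+05


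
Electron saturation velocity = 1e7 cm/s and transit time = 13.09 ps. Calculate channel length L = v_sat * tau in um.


Step 1: tau in seconds = 13.09 ps * 1e-12 = 1.3090e-11 s
Step 2: L = v_sat * tau = 1e7 * 1.3090e-11 = 1.3090e-04 cm
Step 3: L in um = 1.3090e-04 * 1e4 = 1.309 um

1.309


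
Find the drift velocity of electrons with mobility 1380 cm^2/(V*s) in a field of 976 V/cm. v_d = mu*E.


Step 1: v_d = mu * E
Step 2: v_d = 1380 * 976 = 1346880
Step 3: v_d = 1.35e+06 cm/s

1.35e+06


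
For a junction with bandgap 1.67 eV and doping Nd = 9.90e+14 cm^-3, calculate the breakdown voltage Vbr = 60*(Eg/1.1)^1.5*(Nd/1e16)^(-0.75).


Step 1: Eg/1.1 = 1.67/1.1 = 1.518182
Step 2: (Eg/1.1)^1.5 = 1.518182^1.5 = 1.870621
Step 3: (Nd/1e16)^(-0.75) = (0.099)^(-0.75) = 5.665961
Step 4: Vbr = 60 * 1.870621 * 5.665961 = 635.9 V

635.9


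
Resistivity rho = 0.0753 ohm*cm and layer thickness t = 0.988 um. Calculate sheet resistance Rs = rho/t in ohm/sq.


Step 1: Convert thickness to cm: t = 0.988 um = 9.8800e-05 cm
Step 2: Rs = rho / t = 0.0753 / 9.8800e-05
Step 3: Rs = 762.1 ohm/sq

762.1


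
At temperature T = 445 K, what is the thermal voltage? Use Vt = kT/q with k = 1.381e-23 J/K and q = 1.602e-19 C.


Step 1: kT = 1.381e-23 * 445 = 6.14545e-21 J
Step 2: Vt = kT/q = 6.14545e-21 / 1.602e-19
Step 3: Vt = 0.03836 V

0.03836


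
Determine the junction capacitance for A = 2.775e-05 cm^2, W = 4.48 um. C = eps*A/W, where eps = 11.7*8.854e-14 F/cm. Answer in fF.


Step 1: eps_Si = 11.7 * 8.854e-14 = 1.035918e-12 F/cm
Step 2: W in cm = 4.48 * 1e-4 = 4.48e-04 cm
Step 3: C = 1.035918e-12 * 2.775e-05 / 4.48e-04 = 6.416680e-14 F
Step 4: C = 64.17 fF

64.17


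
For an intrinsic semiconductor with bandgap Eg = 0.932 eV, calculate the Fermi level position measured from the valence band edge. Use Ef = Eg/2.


Step 1: For an intrinsic semiconductor, the Fermi level sits at midgap.
Step 2: Ef = Eg / 2 = 0.932 / 2 = 0.466 eV

0.466


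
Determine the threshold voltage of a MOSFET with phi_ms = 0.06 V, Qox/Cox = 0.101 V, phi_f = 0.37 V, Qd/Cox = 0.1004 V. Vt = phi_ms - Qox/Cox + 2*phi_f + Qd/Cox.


Step 1: Vt = phi_ms - Qox/Cox + 2*phi_f + Qd/Cox
Step 2: Vt = 0.06 - 0.101 + 2*0.37 + 0.1004
Step 3: Vt = 0.06 - 0.101 + 0.74 + 0.1004
Step 4: Vt = 0.7994 V

0.7994


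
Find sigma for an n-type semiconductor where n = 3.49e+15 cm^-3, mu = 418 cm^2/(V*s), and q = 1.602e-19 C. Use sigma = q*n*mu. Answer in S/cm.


Step 1: sigma = q * n * mu
Step 2: sigma = 1.602e-19 * 3.49e+15 * 418
Step 3: sigma = 2.337e-01 S/cm

2.337e-01


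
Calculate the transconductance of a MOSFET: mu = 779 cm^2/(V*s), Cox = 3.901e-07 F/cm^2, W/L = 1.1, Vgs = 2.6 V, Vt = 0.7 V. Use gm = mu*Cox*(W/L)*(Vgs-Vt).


Step 1: Vov = Vgs - Vt = 2.6 - 0.7 = 1.9 V
Step 2: gm = mu * Cox * (W/L) * Vov
Step 3: gm = 779 * 3.901e-07 * 1.1 * 1.9 = 6.35e-04 S

6.35e-04


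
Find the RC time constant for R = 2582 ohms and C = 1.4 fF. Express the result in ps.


Step 1: tau = R * C
Step 2: tau = 2582 * 1.4 fF = 2582 * 1.4e-15 F
Step 3: tau = 3.6148e-12 s = 3.6148 ps

3.6148


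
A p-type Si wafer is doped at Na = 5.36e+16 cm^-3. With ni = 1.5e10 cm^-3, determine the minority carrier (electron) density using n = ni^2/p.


Step 1: Majority hole concentration p ≈ Na = 5.36e+16 cm^-3
Step 2: n = ni^2 / Na = (1.5e10)^2 / 5.36e+16
Step 3: n = 4.20e+03 cm^-3

4.20e+03


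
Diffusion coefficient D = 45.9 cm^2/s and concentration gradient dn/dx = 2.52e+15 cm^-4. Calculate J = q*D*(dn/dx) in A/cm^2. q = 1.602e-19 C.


Step 1: J = q * D * (dn/dx)
Step 2: J = 1.602e-19 * 45.9 * 2.52e+15
Step 3: J = 1.85e-02 A/cm^2

1.85e-02


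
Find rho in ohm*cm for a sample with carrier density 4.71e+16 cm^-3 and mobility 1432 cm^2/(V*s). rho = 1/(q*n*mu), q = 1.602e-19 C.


Step 1: sigma = q * n * mu = 1.602e-19 * 4.71e+16 * 1432 = 1.08050e+01 S/cm
Step 2: rho = 1 / sigma = 1 / 1.08050e+01 = 0.09255 ohm*cm

0.09255


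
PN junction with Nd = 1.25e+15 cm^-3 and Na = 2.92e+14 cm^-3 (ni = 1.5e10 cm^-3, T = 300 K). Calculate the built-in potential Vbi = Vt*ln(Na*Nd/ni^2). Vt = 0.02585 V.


Step 1: Compute Na*Nd/ni^2 = 2.92e+14 * 1.25e+15 / (1.5e10)^2 = 1.6222e+09
Step 2: ln(1.6222e+09) = 21.2070
Step 3: Vbi = 0.02585 * 21.2070 = 0.548 V

0.548


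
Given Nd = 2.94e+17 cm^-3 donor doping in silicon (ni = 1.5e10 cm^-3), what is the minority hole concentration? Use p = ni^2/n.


Step 1: Since Nd >> ni, n ≈ Nd = 2.94e+17 cm^-3
Step 2: p = ni^2 / n = (1.5e10)^2 / 2.94e+17
Step 3: p = 2.25e20 / 2.94e+17 = 7.65e+02 cm^-3

7.65e+02


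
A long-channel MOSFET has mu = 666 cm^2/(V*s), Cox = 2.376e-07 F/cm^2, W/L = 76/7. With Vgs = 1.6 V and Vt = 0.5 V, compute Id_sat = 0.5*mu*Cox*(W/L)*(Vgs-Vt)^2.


Step 1: Overdrive voltage Vov = Vgs - Vt = 1.6 - 0.5 = 1.1 V
Step 2: W/L = 76/7 = 10.8571
Step 3: Id = 0.5 * 666 * 2.376e-07 * 10.8571 * 1.1^2
Step 4: Id = 1.04e-03 A

1.04e-03


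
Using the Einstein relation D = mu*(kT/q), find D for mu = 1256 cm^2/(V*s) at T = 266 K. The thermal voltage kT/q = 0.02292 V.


Step 1: D = mu * (kT/q)
Step 2: D = 1256 * 0.02292
Step 3: D = 28.79 cm^2/s

28.79


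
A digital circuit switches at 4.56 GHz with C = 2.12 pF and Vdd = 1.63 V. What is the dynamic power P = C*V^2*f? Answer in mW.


Step 1: V^2 = 1.63^2 = 2.6569 V^2
Step 2: P = C*V^2*f = 2.12e-12 F * 2.6569 * 4.56e9 Hz
Step 3: P = 2.568478368e-02 W
Step 4: P = 25.685 mW

25.685


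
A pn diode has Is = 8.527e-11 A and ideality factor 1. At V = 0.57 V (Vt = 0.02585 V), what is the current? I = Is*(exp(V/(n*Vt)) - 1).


Step 1: V/(n*Vt) = 0.57/(1*0.02585) = 22.0503
Step 2: exp(22.0503) = 3.7698e+09
Step 3: I = 8.527e-11 * (3.7698e+09 - 1) = 3.21e-01 A

3.21e-01


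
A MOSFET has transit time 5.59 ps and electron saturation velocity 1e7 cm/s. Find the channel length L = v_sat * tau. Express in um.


Step 1: tau in seconds = 5.59 ps * 1e-12 = 5.5900e-12 s
Step 2: L = v_sat * tau = 1e7 * 5.5900e-12 = 5.5900e-05 cm
Step 3: L in um = 5.5900e-05 * 1e4 = 0.559 um

0.559


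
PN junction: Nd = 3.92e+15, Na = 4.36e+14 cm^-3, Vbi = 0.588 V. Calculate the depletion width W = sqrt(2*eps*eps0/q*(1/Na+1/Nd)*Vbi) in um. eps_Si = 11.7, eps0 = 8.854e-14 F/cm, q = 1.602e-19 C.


Step 1: 1/Na + 1/Nd = 1/4.36e+14 + 1/3.92e+15 = 2.54868e-15
Step 2: 2*eps*eps0/q = 2*11.7*8.854e-14/1.602e-19 = 1.293281e+07
Step 3: W^2 = 1.293281e+07 * 2.54868e-15 * 0.588 = 1.93814e-08
Step 4: W = sqrt(1.93814e-08) = 1.392e-04 cm = 1.392 um

1.392


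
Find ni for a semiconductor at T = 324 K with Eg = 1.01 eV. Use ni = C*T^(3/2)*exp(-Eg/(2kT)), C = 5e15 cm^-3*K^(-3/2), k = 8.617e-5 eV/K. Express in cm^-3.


Step 1: Compute kT = 8.617e-5 * 324 = 0.02791908 eV
Step 2: Exponent = -Eg/(2kT) = -1.01/(2*0.02791908) = -18.08799
Step 3: T^(3/2) = 324^1.5 = 5832.00
Step 4: ni = 5e15 * 5832.00 * exp(-18.08799) = 4.07e+11 cm^-3

4.07e+11


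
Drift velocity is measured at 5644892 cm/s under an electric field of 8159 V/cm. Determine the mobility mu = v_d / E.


Step 1: mu = v_d / E
Step 2: mu = 5644892 / 8159
Step 3: mu = 691.86 cm^2/(V*s)

691.86


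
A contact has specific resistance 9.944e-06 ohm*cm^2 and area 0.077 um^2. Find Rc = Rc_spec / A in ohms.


Step 1: Convert area to cm^2: 0.077 um^2 = 7.7000e-10 cm^2
Step 2: Rc = Rc_spec / A = 9.944e-06 / 7.7000e-10
Step 3: Rc = 1.29e+04 ohms

1.29e+04


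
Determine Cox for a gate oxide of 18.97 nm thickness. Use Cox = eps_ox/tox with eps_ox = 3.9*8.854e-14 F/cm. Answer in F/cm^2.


Step 1: eps_ox = 3.9 * 8.854e-14 = 3.45306e-13 F/cm
Step 2: tox in cm = 18.97 nm * 1e-7 = 1.8970e-06 cm
Step 3: Cox = 3.45306e-13 / 1.8970e-06 = 1.82e-07 F/cm^2

1.82e-07


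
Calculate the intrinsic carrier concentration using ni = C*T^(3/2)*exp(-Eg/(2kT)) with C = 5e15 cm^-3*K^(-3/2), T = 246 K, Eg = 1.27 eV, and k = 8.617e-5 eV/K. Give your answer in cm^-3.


Step 1: Compute kT = 8.617e-5 * 246 = 0.02119782 eV
Step 2: Exponent = -Eg/(2kT) = -1.27/(2*0.02119782) = -29.95591
Step 3: T^(3/2) = 246^1.5 = 3858.36
Step 4: ni = 5e15 * 3858.36 * exp(-29.95591) = 1.89e+06 cm^-3

1.89e+06


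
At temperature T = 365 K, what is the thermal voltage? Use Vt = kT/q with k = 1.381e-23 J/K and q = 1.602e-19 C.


Step 1: kT = 1.381e-23 * 365 = 5.04065e-21 J
Step 2: Vt = kT/q = 5.04065e-21 / 1.602e-19
Step 3: Vt = 0.03146 V

0.03146


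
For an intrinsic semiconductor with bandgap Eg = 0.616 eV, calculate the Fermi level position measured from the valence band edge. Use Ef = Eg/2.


Step 1: For an intrinsic semiconductor, the Fermi level sits at midgap.
Step 2: Ef = Eg / 2 = 0.616 / 2 = 0.308 eV

0.308


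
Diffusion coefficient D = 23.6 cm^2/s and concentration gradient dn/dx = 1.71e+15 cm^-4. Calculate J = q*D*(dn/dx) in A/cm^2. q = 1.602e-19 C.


Step 1: J = q * D * (dn/dx)
Step 2: J = 1.602e-19 * 23.6 * 1.71e+15
Step 3: J = 6.47e-03 A/cm^2

6.47e-03


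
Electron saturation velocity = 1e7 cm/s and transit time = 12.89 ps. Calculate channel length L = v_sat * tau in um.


Step 1: tau in seconds = 12.89 ps * 1e-12 = 1.2890e-11 s
Step 2: L = v_sat * tau = 1e7 * 1.2890e-11 = 1.2890e-04 cm
Step 3: L in um = 1.2890e-04 * 1e4 = 1.289 um

1.289


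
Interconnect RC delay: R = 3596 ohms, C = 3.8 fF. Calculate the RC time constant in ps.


Step 1: tau = R * C
Step 2: tau = 3596 * 3.8 fF = 3596 * 3.8e-15 F
Step 3: tau = 1.36648e-11 s = 13.6648 ps

13.6648


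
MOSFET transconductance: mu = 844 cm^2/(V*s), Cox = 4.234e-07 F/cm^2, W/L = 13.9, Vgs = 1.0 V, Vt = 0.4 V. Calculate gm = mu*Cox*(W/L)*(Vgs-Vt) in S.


Step 1: Vov = Vgs - Vt = 1.0 - 0.4 = 0.6 V
Step 2: gm = mu * Cox * (W/L) * Vov
Step 3: gm = 844 * 4.234e-07 * 13.9 * 0.6 = 2.98e-03 S

2.98e-03


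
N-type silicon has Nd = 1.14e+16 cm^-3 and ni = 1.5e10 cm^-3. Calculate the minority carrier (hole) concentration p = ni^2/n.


Step 1: Since Nd >> ni, n ≈ Nd = 1.14e+16 cm^-3
Step 2: p = ni^2 / n = (1.5e10)^2 / 1.14e+16
Step 3: p = 2.25e20 / 1.14e+16 = 1.97e+04 cm^-3

1.97e+04


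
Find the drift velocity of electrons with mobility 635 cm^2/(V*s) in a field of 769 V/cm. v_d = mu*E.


Step 1: v_d = mu * E
Step 2: v_d = 635 * 769 = 488315
Step 3: v_d = 4.88e+05 cm/s

4.88e+05


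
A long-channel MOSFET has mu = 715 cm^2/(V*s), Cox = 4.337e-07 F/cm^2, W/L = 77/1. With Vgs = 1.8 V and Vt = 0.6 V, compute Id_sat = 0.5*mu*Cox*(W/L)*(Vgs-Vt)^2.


Step 1: Overdrive voltage Vov = Vgs - Vt = 1.8 - 0.6 = 1.2 V
Step 2: W/L = 77/1 = 77
Step 3: Id = 0.5 * 715 * 4.337e-07 * 77 * 1.2^2
Step 4: Id = 1.72e-02 A

1.72e-02


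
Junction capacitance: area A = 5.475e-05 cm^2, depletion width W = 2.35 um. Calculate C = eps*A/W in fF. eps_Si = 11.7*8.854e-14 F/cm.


Step 1: eps_Si = 11.7 * 8.854e-14 = 1.035918e-12 F/cm
Step 2: W in cm = 2.35 * 1e-4 = 2.35e-04 cm
Step 3: C = 1.035918e-12 * 5.475e-05 / 2.35e-04 = 2.413469e-13 F
Step 4: C = 241.35 fF

241.35


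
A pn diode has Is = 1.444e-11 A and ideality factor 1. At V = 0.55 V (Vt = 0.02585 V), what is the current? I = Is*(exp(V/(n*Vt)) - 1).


Step 1: V/(n*Vt) = 0.55/(1*0.02585) = 21.2766
Step 2: exp(21.2766) = 1.7390e+09
Step 3: I = 1.444e-11 * (1.7390e+09 - 1) = 2.51e-02 A

2.51e-02


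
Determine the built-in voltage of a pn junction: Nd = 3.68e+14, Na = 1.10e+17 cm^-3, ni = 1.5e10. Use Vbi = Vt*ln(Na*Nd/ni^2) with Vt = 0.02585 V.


Step 1: Compute Na*Nd/ni^2 = 1.10e+17 * 3.68e+14 / (1.5e10)^2 = 1.7991e+11
Step 2: ln(1.7991e+11) = 25.9157
Step 3: Vbi = 0.02585 * 25.9157 = 0.67 V

0.67


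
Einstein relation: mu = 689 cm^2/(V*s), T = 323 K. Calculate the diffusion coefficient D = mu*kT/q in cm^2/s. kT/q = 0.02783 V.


Step 1: D = mu * (kT/q)
Step 2: D = 689 * 0.02783
Step 3: D = 19.17 cm^2/s

19.17


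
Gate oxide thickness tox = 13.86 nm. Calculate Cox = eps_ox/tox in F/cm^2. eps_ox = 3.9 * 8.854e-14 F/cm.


Step 1: eps_ox = 3.9 * 8.854e-14 = 3.45306e-13 F/cm
Step 2: tox in cm = 13.86 nm * 1e-7 = 1.3860e-06 cm
Step 3: Cox = 3.45306e-13 / 1.3860e-06 = 2.49e-07 F/cm^2

2.49e-07


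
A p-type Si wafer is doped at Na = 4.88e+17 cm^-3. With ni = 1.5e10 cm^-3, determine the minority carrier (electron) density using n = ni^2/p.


Step 1: Majority hole concentration p ≈ Na = 4.88e+17 cm^-3
Step 2: n = ni^2 / Na = (1.5e10)^2 / 4.88e+17
Step 3: n = 4.61e+02 cm^-3

4.61e+02


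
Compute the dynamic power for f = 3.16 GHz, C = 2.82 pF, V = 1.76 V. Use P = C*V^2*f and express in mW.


Step 1: V^2 = 1.76^2 = 3.0976 V^2
Step 2: P = C*V^2*f = 2.82e-12 F * 3.0976 * 3.16e9 Hz
Step 3: P = 2.760333312e-02 W
Step 4: P = 27.603 mW

27.603


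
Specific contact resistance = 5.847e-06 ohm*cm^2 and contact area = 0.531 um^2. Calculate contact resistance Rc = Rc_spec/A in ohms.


Step 1: Convert area to cm^2: 0.531 um^2 = 5.3100e-09 cm^2
Step 2: Rc = Rc_spec / A = 5.847e-06 / 5.3100e-09
Step 3: Rc = 1.10e+03 ohms

1.10e+03


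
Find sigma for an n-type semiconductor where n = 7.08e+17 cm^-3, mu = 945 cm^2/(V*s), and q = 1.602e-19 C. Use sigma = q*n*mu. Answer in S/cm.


Step 1: sigma = q * n * mu
Step 2: sigma = 1.602e-19 * 7.08e+17 * 945
Step 3: sigma = 1.072e+02 S/cm

1.072e+02


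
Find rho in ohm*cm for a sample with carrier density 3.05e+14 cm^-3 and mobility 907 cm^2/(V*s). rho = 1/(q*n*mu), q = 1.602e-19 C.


Step 1: sigma = q * n * mu = 1.602e-19 * 3.05e+14 * 907 = 4.43169e-02 S/cm
Step 2: rho = 1 / sigma = 1 / 4.43169e-02 = 22.56 ohm*cm

22.56


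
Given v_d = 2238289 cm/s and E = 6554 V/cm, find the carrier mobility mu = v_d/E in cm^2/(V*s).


Step 1: mu = v_d / E
Step 2: mu = 2238289 / 6554
Step 3: mu = 341.51 cm^2/(V*s)

341.51


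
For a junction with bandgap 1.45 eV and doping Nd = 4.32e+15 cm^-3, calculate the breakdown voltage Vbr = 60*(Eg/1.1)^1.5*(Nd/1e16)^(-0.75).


Step 1: Eg/1.1 = 1.45/1.1 = 1.318182
Step 2: (Eg/1.1)^1.5 = 1.318182^1.5 = 1.513433
Step 3: (Nd/1e16)^(-0.75) = (0.432)^(-0.75) = 1.876667
Step 4: Vbr = 60 * 1.513433 * 1.876667 = 170.4 V

170.4


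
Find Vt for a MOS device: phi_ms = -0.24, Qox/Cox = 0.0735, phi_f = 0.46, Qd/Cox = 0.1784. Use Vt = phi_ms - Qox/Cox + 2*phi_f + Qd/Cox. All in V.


Step 1: Vt = phi_ms - Qox/Cox + 2*phi_f + Qd/Cox
Step 2: Vt = -0.24 - 0.0735 + 2*0.46 + 0.1784
Step 3: Vt = -0.24 - 0.0735 + 0.92 + 0.1784
Step 4: Vt = 0.7849 V

0.7849


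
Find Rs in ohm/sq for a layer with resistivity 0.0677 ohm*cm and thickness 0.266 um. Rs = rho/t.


Step 1: Convert thickness to cm: t = 0.266 um = 2.6600e-05 cm
Step 2: Rs = rho / t = 0.0677 / 2.6600e-05
Step 3: Rs = 2545.1 ohm/sq

2545.1


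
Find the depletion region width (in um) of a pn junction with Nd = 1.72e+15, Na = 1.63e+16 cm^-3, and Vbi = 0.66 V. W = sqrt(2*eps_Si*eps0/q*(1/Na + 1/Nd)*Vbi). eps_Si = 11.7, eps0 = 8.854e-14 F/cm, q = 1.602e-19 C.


Step 1: 1/Na + 1/Nd = 1/1.63e+16 + 1/1.72e+15 = 6.42745e-16
Step 2: 2*eps*eps0/q = 2*11.7*8.854e-14/1.602e-19 = 1.293281e+07
Step 3: W^2 = 1.293281e+07 * 6.42745e-16 * 0.66 = 5.48625e-09
Step 4: W = sqrt(5.48625e-09) = 7.407e-05 cm = 0.7407 um

0.7407


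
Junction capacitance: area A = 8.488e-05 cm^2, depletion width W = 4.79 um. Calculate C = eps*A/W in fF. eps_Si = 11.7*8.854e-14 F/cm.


Step 1: eps_Si = 11.7 * 8.854e-14 = 1.035918e-12 F/cm
Step 2: W in cm = 4.79 * 1e-4 = 4.79e-04 cm
Step 3: C = 1.035918e-12 * 8.488e-05 / 4.79e-04 = 1.835673e-13 F
Step 4: C = 183.57 fF

183.57


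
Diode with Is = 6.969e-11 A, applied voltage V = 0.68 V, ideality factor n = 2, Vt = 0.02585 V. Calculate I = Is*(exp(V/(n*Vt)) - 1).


Step 1: V/(n*Vt) = 0.68/(2*0.02585) = 13.1528
Step 2: exp(13.1528) = 5.1545e+05
Step 3: I = 6.969e-11 * (5.1545e+05 - 1) = 3.59e-05 A

3.59e-05


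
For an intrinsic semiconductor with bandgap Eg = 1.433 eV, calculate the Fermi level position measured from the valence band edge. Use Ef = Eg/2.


Step 1: For an intrinsic semiconductor, the Fermi level sits at midgap.
Step 2: Ef = Eg / 2 = 1.433 / 2 = 0.7165 eV

0.7165


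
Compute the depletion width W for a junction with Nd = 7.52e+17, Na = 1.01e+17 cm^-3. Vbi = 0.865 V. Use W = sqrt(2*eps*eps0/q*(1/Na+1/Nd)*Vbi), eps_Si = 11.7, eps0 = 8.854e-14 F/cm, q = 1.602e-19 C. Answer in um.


Step 1: 1/Na + 1/Nd = 1/1.01e+17 + 1/7.52e+17 = 1.12308e-17
Step 2: 2*eps*eps0/q = 2*11.7*8.854e-14/1.602e-19 = 1.293281e+07
Step 3: W^2 = 1.293281e+07 * 1.12308e-17 * 0.865 = 1.25638e-10
Step 4: W = sqrt(1.25638e-10) = 1.121e-05 cm = 0.1121 um

0.1121


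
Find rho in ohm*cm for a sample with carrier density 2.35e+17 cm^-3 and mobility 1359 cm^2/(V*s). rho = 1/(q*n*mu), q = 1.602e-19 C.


Step 1: sigma = q * n * mu = 1.602e-19 * 2.35e+17 * 1359 = 5.11623e+01 S/cm
Step 2: rho = 1 / sigma = 1 / 5.11623e+01 = 0.01955 ohm*cm

0.01955


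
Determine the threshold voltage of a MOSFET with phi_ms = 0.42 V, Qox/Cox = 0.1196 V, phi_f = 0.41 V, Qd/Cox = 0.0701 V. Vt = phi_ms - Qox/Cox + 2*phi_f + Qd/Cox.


Step 1: Vt = phi_ms - Qox/Cox + 2*phi_f + Qd/Cox
Step 2: Vt = 0.42 - 0.1196 + 2*0.41 + 0.0701
Step 3: Vt = 0.42 - 0.1196 + 0.82 + 0.0701
Step 4: Vt = 1.1905 V

1.1905


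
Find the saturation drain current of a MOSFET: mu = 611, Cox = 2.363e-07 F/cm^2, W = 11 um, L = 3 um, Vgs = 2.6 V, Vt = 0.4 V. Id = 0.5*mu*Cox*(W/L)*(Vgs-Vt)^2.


Step 1: Overdrive voltage Vov = Vgs - Vt = 2.6 - 0.4 = 2.2 V
Step 2: W/L = 11/3 = 3.66667
Step 3: Id = 0.5 * 611 * 2.363e-07 * 3.66667 * 2.2^2
Step 4: Id = 1.28e-03 A

1.28e-03


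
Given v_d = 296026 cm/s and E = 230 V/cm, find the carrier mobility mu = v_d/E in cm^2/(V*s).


Step 1: mu = v_d / E
Step 2: mu = 296026 / 230
Step 3: mu = 1287.07 cm^2/(V*s)

1287.07


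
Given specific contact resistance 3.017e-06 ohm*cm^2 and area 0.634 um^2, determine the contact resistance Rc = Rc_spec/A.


Step 1: Convert area to cm^2: 0.634 um^2 = 6.3400e-09 cm^2
Step 2: Rc = Rc_spec / A = 3.017e-06 / 6.3400e-09
Step 3: Rc = 4.76e+02 ohms

4.76e+02


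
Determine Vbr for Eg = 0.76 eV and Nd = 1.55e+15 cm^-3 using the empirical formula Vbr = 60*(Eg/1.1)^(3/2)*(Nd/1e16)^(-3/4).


Step 1: Eg/1.1 = 0.76/1.1 = 0.690909
Step 2: (Eg/1.1)^1.5 = 0.690909^1.5 = 0.574290
Step 3: (Nd/1e16)^(-0.75) = (0.155)^(-0.75) = 4.048100
Step 4: Vbr = 60 * 0.574290 * 4.048100 = 139.5 V

139.5


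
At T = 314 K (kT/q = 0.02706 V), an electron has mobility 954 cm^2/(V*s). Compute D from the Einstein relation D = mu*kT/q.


Step 1: D = mu * (kT/q)
Step 2: D = 954 * 0.02706
Step 3: D = 25.82 cm^2/s

25.82


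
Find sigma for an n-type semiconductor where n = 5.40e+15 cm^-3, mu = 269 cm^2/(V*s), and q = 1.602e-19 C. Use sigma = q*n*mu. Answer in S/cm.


Step 1: sigma = q * n * mu
Step 2: sigma = 1.602e-19 * 5.40e+15 * 269
Step 3: sigma = 2.327e-01 S/cm

2.327e-01


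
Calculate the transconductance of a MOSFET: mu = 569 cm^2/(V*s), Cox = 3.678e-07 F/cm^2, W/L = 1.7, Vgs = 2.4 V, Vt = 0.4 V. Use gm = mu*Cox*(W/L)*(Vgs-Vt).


Step 1: Vov = Vgs - Vt = 2.4 - 0.4 = 2.0 V
Step 2: gm = mu * Cox * (W/L) * Vov
Step 3: gm = 569 * 3.678e-07 * 1.7 * 2.0 = 7.12e-04 S

7.12e-04


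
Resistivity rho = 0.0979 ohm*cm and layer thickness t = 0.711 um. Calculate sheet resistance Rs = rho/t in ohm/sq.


Step 1: Convert thickness to cm: t = 0.711 um = 7.1100e-05 cm
Step 2: Rs = rho / t = 0.0979 / 7.1100e-05
Step 3: Rs = 1376.9 ohm/sq

1376.9


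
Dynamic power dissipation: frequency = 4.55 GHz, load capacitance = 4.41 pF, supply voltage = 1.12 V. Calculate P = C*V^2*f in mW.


Step 1: V^2 = 1.12^2 = 1.2544 V^2
Step 2: P = C*V^2*f = 4.41e-12 F * 1.2544 * 4.55e9 Hz
Step 3: P = 2.51701632e-02 W
Step 4: P = 25.17 mW

25.17


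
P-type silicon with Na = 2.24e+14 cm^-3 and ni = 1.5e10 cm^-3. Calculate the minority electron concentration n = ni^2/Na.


Step 1: Majority hole concentration p ≈ Na = 2.24e+14 cm^-3
Step 2: n = ni^2 / Na = (1.5e10)^2 / 2.24e+14
Step 3: n = 1.00e+06 cm^-3

1.00e+06


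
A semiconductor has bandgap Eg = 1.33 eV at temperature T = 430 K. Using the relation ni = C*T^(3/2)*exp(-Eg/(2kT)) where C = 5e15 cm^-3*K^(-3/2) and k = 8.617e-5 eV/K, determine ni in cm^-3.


Step 1: Compute kT = 8.617e-5 * 430 = 0.0370531 eV
Step 2: Exponent = -Eg/(2kT) = -1.33/(2*0.0370531) = -17.94722
Step 3: T^(3/2) = 430^1.5 = 8916.67
Step 4: ni = 5e15 * 8916.67 * exp(-17.94722) = 7.16e+11 cm^-3

7.16e+11


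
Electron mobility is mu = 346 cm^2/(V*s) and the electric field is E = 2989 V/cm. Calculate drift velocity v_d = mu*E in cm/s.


Step 1: v_d = mu * E
Step 2: v_d = 346 * 2989 = 1034194
Step 3: v_d = 1.03e+06 cm/s

1.03e+06


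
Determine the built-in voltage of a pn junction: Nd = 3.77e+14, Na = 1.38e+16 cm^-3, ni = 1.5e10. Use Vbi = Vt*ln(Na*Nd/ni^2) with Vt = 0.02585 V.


Step 1: Compute Na*Nd/ni^2 = 1.38e+16 * 3.77e+14 / (1.5e10)^2 = 2.3123e+10
Step 2: ln(2.3123e+10) = 23.8641
Step 3: Vbi = 0.02585 * 23.8641 = 0.617 V

0.617


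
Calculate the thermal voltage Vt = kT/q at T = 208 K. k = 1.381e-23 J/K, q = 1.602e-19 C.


Step 1: kT = 1.381e-23 * 208 = 2.87248e-21 J
Step 2: Vt = kT/q = 2.87248e-21 / 1.602e-19
Step 3: Vt = 0.01793 V

0.01793


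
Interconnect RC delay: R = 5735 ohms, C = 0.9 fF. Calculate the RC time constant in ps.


Step 1: tau = R * C
Step 2: tau = 5735 * 0.9 fF = 5735 * 9.0e-16 F
Step 3: tau = 5.1615e-12 s = 5.1615 ps

5.1615


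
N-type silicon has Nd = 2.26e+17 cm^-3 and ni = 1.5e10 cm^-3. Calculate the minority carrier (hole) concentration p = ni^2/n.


Step 1: Since Nd >> ni, n ≈ Nd = 2.26e+17 cm^-3
Step 2: p = ni^2 / n = (1.5e10)^2 / 2.26e+17
Step 3: p = 2.25e20 / 2.26e+17 = 9.96e+02 cm^-3

9.96e+02


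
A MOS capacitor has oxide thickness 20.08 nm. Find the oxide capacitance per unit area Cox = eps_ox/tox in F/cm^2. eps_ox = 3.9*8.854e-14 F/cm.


Step 1: eps_ox = 3.9 * 8.854e-14 = 3.45306e-13 F/cm
Step 2: tox in cm = 20.08 nm * 1e-7 = 2.0080e-06 cm
Step 3: Cox = 3.45306e-13 / 2.0080e-06 = 1.72e-07 F/cm^2

1.72e-07


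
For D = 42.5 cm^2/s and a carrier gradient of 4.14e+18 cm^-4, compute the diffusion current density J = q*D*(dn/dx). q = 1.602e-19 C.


Step 1: J = q * D * (dn/dx)
Step 2: J = 1.602e-19 * 42.5 * 4.14e+18
Step 3: J = 2.82e+01 A/cm^2

2.82e+01


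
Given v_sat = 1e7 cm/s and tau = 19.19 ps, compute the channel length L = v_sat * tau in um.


Step 1: tau in seconds = 19.19 ps * 1e-12 = 1.9190e-11 s
Step 2: L = v_sat * tau = 1e7 * 1.9190e-11 = 1.9190e-04 cm
Step 3: L in um = 1.9190e-04 * 1e4 = 1.919 um

1.919


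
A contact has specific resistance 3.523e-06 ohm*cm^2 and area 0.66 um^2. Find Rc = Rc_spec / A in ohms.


Step 1: Convert area to cm^2: 0.66 um^2 = 6.6000e-09 cm^2
Step 2: Rc = Rc_spec / A = 3.523e-06 / 6.6000e-09
Step 3: Rc = 5.34e+02 ohms

5.34e+02


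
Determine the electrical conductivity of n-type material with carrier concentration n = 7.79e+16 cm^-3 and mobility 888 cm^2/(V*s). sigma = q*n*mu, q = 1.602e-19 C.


Step 1: sigma = q * n * mu
Step 2: sigma = 1.602e-19 * 7.79e+16 * 888
Step 3: sigma = 1.108e+01 S/cm

1.108e+01


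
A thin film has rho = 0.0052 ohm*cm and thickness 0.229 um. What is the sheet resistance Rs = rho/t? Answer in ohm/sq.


Step 1: Convert thickness to cm: t = 0.229 um = 2.2900e-05 cm
Step 2: Rs = rho / t = 0.0052 / 2.2900e-05
Step 3: Rs = 227.1 ohm/sq

227.1


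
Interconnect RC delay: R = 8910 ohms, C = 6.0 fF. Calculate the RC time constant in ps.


Step 1: tau = R * C
Step 2: tau = 8910 * 6.0 fF = 8910 * 6.0e-15 F
Step 3: tau = 5.346e-11 s = 53.46 ps

53.46


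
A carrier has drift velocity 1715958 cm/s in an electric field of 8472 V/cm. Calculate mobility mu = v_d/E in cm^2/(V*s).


Step 1: mu = v_d / E
Step 2: mu = 1715958 / 8472
Step 3: mu = 202.54 cm^2/(V*s)

202.54


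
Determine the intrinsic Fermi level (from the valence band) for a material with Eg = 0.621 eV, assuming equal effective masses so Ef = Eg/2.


Step 1: For an intrinsic semiconductor, the Fermi level sits at midgap.
Step 2: Ef = Eg / 2 = 0.621 / 2 = 0.3105 eV

0.3105


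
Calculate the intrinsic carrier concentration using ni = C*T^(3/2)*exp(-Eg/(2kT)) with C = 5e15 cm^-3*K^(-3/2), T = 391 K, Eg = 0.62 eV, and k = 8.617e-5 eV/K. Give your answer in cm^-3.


Step 1: Compute kT = 8.617e-5 * 391 = 0.03369247 eV
Step 2: Exponent = -Eg/(2kT) = -0.62/(2*0.03369247) = -9.20087
Step 3: T^(3/2) = 391^1.5 = 7731.52
Step 4: ni = 5e15 * 7731.52 * exp(-9.20087) = 3.90e+15 cm^-3

3.90e+15


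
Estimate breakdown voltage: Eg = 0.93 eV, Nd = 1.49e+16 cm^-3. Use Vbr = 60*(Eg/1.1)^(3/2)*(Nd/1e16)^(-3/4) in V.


Step 1: Eg/1.1 = 0.93/1.1 = 0.845455
Step 2: (Eg/1.1)^1.5 = 0.845455^1.5 = 0.777384
Step 3: (Nd/1e16)^(-0.75) = (1.49)^(-0.75) = 0.741499
Step 4: Vbr = 60 * 0.777384 * 0.741499 = 34.6 V

34.6


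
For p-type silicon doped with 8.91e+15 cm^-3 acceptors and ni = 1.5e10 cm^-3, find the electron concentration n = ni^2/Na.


Step 1: Majority hole concentration p ≈ Na = 8.91e+15 cm^-3
Step 2: n = ni^2 / Na = (1.5e10)^2 / 8.91e+15
Step 3: n = 2.53e+04 cm^-3

2.53e+04


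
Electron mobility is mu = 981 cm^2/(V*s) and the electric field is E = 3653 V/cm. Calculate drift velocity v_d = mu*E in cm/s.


Step 1: v_d = mu * E
Step 2: v_d = 981 * 3653 = 3583593
Step 3: v_d = 3.58e+06 cm/s

3.58e+06


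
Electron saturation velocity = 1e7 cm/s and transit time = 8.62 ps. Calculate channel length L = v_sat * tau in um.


Step 1: tau in seconds = 8.62 ps * 1e-12 = 8.6200e-12 s
Step 2: L = v_sat * tau = 1e7 * 8.6200e-12 = 8.6200e-05 cm
Step 3: L in um = 8.6200e-05 * 1e4 = 0.862 um

0.862


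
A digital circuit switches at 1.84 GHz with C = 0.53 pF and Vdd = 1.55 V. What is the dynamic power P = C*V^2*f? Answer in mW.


Step 1: V^2 = 1.55^2 = 2.4025 V^2
Step 2: P = C*V^2*f = 0.53e-12 F * 2.4025 * 1.84e9 Hz
Step 3: P = 2.342918e-03 W
Step 4: P = 2.343 mW

2.343


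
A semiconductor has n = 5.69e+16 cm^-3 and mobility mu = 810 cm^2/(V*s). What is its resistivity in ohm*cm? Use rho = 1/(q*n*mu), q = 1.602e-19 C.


Step 1: sigma = q * n * mu = 1.602e-19 * 5.69e+16 * 810 = 7.38346e+00 S/cm
Step 2: rho = 1 / sigma = 1 / 7.38346e+00 = 0.1354 ohm*cm

0.1354


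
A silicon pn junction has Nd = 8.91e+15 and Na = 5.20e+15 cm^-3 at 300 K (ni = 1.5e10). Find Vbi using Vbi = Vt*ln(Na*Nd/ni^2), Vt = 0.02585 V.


Step 1: Compute Na*Nd/ni^2 = 5.20e+15 * 8.91e+15 / (1.5e10)^2 = 2.0592e+11
Step 2: ln(2.0592e+11) = 26.0508
Step 3: Vbi = 0.02585 * 26.0508 = 0.673 V

0.673


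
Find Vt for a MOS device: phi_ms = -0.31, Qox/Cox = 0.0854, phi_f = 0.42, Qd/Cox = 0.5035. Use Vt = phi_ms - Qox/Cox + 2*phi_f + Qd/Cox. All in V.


Step 1: Vt = phi_ms - Qox/Cox + 2*phi_f + Qd/Cox
Step 2: Vt = -0.31 - 0.0854 + 2*0.42 + 0.5035
Step 3: Vt = -0.31 - 0.0854 + 0.84 + 0.5035
Step 4: Vt = 0.9481 V

0.9481


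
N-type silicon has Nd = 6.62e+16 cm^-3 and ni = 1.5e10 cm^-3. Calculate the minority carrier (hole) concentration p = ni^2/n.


Step 1: Since Nd >> ni, n ≈ Nd = 6.62e+16 cm^-3
Step 2: p = ni^2 / n = (1.5e10)^2 / 6.62e+16
Step 3: p = 2.25e20 / 6.62e+16 = 3.40e+03 cm^-3

3.40e+03
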